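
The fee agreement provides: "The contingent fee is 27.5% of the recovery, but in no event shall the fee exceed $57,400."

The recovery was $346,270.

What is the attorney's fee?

$57,400.00

27.5% of $346,270 = $95,224.25
That exceeds the $57,400 cap, so the fee is capped at $57,400.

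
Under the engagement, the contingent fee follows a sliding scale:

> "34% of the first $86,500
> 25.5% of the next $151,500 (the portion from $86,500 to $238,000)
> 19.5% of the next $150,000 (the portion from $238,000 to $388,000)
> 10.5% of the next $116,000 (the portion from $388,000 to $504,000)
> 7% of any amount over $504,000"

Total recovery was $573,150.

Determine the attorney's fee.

First $86,500 at 34% = $29,410.00
Next $151,500 at 25.5% = $38,632.50
Next $150,000 at 19.5% = $29,250.00
Next $116,000 at 10.5% = $12,180.00
Remaining $69,150 at 7% = $4,840.50
Fee: $29,410.00 + $38,632.50 + $29,250.00 + $12,180.00 + $4,840.50 = $114,313.00

$114,313.00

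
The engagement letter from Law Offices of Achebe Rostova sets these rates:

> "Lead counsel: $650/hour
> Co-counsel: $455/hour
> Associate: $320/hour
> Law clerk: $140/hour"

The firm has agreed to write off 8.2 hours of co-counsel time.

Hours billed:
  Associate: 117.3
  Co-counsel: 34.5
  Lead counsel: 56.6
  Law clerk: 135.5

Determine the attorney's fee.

Lead counsel: 56.6 × $650 = $36,790.00
Co-counsel: 34.5 × $455 = $15,697.50
Associate: 117.3 × $320 = $37,536.00
Law clerk: 135.5 × $140 = $18,970.00
Subtotal: $108,993.50
Write-off: 8.2 × $455 = $3,731.00
Total: $108,993.50 − $3,731.00 = $105,262.50

$105,262.50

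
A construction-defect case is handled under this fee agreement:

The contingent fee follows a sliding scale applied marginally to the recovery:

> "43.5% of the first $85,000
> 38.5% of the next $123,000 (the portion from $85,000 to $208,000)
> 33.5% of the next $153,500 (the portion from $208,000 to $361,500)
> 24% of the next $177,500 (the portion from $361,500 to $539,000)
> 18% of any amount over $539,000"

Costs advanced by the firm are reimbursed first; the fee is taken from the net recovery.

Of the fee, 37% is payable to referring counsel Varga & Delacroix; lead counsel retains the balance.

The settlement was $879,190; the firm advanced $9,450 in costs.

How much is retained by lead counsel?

$149,867.99

Fee base (net of costs): $879,190 − $9,450 = $869,740
First $85,000 at 43.5% = $36,975.00
Next $123,000 at 38.5% = $47,355.00
Next $153,500 at 33.5% = $51,422.50
Next $177,500 at 24% = $42,600.00
Remaining $330,740 at 18% = $59,533.20
Fee: $36,975.00 + $47,355.00 + $51,422.50 + $42,600.00 + $59,533.20 = $237,885.70
Referral share: 37% of $237,885.70 = $88,017.71; lead counsel retains $237,885.70 − $88,017.71 = $149,867.99.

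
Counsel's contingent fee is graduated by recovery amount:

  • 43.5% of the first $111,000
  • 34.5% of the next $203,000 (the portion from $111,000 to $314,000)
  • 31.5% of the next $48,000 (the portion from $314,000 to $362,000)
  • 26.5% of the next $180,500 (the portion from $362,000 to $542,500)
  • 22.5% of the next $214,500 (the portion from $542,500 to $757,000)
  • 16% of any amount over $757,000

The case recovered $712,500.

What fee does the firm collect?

$219,522.50

First $111,000 at 43.5% = $48,285.00
Next $203,000 at 34.5% = $70,035.00
Next $48,000 at 31.5% = $15,120.00
Next $180,500 at 26.5% = $47,832.50
Remaining $170,000 at 22.5% = $38,250.00
Fee: $48,285.00 + $70,035.00 + $15,120.00 + $47,832.50 + $38,250.00 = $219,522.50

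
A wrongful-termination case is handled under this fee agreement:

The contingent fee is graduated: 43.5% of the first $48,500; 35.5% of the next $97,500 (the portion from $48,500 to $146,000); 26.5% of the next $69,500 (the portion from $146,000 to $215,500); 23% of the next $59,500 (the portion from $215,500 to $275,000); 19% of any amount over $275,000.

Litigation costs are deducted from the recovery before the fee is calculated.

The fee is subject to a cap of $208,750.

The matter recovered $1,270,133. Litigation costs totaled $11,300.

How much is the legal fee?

$208,750.00

Fee base (net of costs): $1,270,133 − $11,300 = $1,258,833
First $48,500 at 43.5% = $21,097.50
Next $97,500 at 35.5% = $34,612.50
Next $69,500 at 26.5% = $18,417.50
Next $59,500 at 23% = $13,685.00
Remaining $983,833 at 19% = $186,928.27
Fee: $21,097.50 + $34,612.50 + $18,417.50 + $13,685.00 + $186,928.27 = $274,740.77
$274,740.77 exceeds the $208,750 cap, so the fee is capped at $208,750.00.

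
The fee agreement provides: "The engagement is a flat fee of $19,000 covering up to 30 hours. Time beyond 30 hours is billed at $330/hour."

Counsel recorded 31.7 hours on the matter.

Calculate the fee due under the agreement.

$19,561.00

Flat fee: $19,000.00
Excess hours: 31.7 − 30 = 1.7
Overrun: 1.7 × $330 = $561.00
Total: $19,000.00 + $561.00 = $19,561.00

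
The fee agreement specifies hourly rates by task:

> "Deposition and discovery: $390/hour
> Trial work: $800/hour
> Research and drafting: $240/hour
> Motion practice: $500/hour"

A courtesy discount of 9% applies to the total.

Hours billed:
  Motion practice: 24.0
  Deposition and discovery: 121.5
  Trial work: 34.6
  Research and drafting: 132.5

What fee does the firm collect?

Deposition and discovery: 121.5 × $390 = $47,385.00
Trial work: 34.6 × $800 = $27,680.00
Research and drafting: 132.5 × $240 = $31,800.00
Motion practice: 24.0 × $500 = $12,000.00
Subtotal: $118,865.00
Less 9% discount: −$10,697.85
Total: $118,865.00 − $10,697.85 = $108,167.15

$108,167.15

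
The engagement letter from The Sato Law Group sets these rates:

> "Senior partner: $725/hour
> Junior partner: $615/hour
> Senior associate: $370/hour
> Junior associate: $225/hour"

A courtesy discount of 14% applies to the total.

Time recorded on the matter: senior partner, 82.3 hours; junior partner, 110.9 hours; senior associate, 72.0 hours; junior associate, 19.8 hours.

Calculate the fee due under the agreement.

Senior partner: 82.3 × $725 = $59,667.50
Junior partner: 110.9 × $615 = $68,203.50
Senior associate: 72.0 × $370 = $26,640.00
Junior associate: 19.8 × $225 = $4,455.00
Subtotal: $158,966.00
Less 14% discount: −$22,255.24
Total: $158,966.00 − $22,255.24 = $136,710.76

$136,710.76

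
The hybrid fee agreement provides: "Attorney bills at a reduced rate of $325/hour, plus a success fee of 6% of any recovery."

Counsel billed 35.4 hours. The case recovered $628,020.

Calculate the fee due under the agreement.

$49,186.20

Hourly: 35.4 × $325 = $11,505.00
Success fee: 6% of $628,020 = $37,681.20
Total: $11,505.00 + $37,681.20 = $49,186.20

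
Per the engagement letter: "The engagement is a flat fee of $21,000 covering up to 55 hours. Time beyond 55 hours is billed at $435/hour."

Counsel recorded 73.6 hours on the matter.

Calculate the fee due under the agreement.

$29,091.00

Flat fee: $21,000.00
Excess hours: 73.6 − 55 = 18.6
Overrun: 18.6 × $435 = $8,091.00
Total: $21,000.00 + $8,091.00 = $29,091.00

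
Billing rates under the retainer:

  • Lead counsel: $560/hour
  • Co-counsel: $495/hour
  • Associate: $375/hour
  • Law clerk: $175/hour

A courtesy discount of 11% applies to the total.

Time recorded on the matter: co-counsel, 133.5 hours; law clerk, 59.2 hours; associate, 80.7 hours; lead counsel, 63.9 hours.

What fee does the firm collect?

$126,815.21

Lead counsel: 63.9 × $560 = $35,784.00
Co-counsel: 133.5 × $495 = $66,082.50
Associate: 80.7 × $375 = $30,262.50
Law clerk: 59.2 × $175 = $10,360.00
Subtotal: $142,489.00
Less 11% discount: −$15,673.79
Total: $142,489.00 − $15,673.79 = $126,815.21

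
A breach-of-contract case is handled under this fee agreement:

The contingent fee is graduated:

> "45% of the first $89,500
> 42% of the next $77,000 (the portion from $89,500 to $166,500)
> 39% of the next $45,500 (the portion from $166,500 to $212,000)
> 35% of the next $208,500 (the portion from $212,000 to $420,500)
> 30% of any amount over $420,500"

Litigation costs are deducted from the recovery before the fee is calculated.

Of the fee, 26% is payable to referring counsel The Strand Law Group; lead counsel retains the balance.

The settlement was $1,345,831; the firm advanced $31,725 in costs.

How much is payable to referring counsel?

Fee base (net of costs): $1,345,831 − $31,725 = $1,314,106
First $89,500 at 45% = $40,275.00
Next $77,000 at 42% = $32,340.00
Next $45,500 at 39% = $17,745.00
Next $208,500 at 35% = $72,975.00
Remaining $893,606 at 30% = $268,081.80
Fee: $40,275.00 + $32,340.00 + $17,745.00 + $72,975.00 + $268,081.80 = $431,416.80
Referral share: 26% of $431,416.80 = $112,168.37; lead counsel retains $431,416.80 − $112,168.37 = $319,248.43.

$112,168.37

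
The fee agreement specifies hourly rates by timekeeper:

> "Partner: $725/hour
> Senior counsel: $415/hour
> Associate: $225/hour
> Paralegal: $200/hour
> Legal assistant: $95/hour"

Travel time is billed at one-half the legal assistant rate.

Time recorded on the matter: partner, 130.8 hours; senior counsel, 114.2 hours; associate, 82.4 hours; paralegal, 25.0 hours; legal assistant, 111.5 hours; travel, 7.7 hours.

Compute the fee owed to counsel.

Partner: 130.8 × $725 = $94,830.00
Senior counsel: 114.2 × $415 = $47,393.00
Associate: 82.4 × $225 = $18,540.00
Paralegal: 25.0 × $200 = $5,000.00
Legal assistant: 111.5 × $95 = $10,592.50
Subtotal: $94,830.00 + $47,393.00 + $18,540.00 + $5,000.00 + $10,592.50 = $176,355.50
Travel: 7.7 × ($95 ÷ 2) = 7.7 × $47.50 = $365.75
Total: $176,355.50 + $365.75 = $176,721.25

$176,721.25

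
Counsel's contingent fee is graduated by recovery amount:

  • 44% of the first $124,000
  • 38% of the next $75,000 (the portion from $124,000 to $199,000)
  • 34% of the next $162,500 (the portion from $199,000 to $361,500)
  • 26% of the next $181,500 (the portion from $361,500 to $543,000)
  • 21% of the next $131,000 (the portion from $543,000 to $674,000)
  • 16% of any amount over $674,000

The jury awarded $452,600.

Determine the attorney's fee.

First $124,000 at 44% = $54,560.00
Next $75,000 at 38% = $28,500.00
Next $162,500 at 34% = $55,250.00
Remaining $91,100 at 26% = $23,686.00
Fee: $54,560.00 + $28,500.00 + $55,250.00 + $23,686.00 = $161,996.00

$161,996.00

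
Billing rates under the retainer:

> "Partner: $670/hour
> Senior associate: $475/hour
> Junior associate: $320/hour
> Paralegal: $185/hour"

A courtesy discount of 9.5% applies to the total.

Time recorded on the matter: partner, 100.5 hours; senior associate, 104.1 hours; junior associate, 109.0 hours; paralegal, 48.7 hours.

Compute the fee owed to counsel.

Partner: 100.5 × $670 = $67,335.00
Senior associate: 104.1 × $475 = $49,447.50
Junior associate: 109.0 × $320 = $34,880.00
Paralegal: 48.7 × $185 = $9,009.50
Subtotal: $160,672.00
Less 9.5% discount: −$15,263.84
Total: $160,672.00 − $15,263.84 = $145,408.16

$145,408.16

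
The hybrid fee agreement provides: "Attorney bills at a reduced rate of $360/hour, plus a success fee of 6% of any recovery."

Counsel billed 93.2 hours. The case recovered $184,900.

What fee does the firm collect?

$44,646.00

Hourly: 93.2 × $360 = $33,552.00
Success fee: 6% of $184,900 = $11,094.00
Total: $33,552.00 + $11,094.00 = $44,646.00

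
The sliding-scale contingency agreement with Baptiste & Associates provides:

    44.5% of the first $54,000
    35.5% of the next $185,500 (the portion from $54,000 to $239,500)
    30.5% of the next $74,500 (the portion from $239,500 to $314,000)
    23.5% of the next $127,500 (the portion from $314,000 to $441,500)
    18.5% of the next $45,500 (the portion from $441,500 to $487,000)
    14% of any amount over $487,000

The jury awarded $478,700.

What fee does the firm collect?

$149,449.50

First $54,000 at 44.5% = $24,030.00
Next $185,500 at 35.5% = $65,852.50
Next $74,500 at 30.5% = $22,722.50
Next $127,500 at 23.5% = $29,962.50
Remaining $37,200 at 18.5% = $6,882.00
Fee: $24,030.00 + $65,852.50 + $22,722.50 + $29,962.50 + $6,882.00 = $149,449.50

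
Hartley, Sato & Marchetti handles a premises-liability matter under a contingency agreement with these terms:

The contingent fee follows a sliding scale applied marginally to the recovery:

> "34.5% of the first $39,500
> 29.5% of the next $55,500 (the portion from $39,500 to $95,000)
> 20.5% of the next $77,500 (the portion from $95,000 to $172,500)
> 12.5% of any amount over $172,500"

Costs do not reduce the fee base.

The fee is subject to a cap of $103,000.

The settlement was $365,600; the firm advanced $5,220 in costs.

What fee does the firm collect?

Fee base is the gross recovery, $365,600; costs are reimbursed separately.
First $39,500 at 34.5% = $13,627.50
Next $55,500 at 29.5% = $16,372.50
Next $77,500 at 20.5% = $15,887.50
Remaining $193,100 at 12.5% = $24,137.50
Fee: $13,627.50 + $16,372.50 + $15,887.50 + $24,137.50 = $70,025.00
$70,025.00 is under the $103,000 cap.

$70,025.00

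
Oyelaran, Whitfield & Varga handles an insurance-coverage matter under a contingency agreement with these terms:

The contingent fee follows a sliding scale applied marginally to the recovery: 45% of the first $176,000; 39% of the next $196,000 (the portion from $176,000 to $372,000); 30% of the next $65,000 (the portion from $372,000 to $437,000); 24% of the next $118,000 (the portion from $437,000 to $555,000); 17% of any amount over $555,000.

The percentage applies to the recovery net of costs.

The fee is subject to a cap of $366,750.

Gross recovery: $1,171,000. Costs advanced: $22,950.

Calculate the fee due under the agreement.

$304,278.50

Fee base (net of costs): $1,171,000 − $22,950 = $1,148,050
First $176,000 at 45% = $79,200.00
Next $196,000 at 39% = $76,440.00
Next $65,000 at 30% = $19,500.00
Next $118,000 at 24% = $28,320.00
Remaining $593,050 at 17% = $100,818.50
Fee: $79,200.00 + $76,440.00 + $19,500.00 + $28,320.00 + $100,818.50 = $304,278.50
$304,278.50 is under the $366,750 cap.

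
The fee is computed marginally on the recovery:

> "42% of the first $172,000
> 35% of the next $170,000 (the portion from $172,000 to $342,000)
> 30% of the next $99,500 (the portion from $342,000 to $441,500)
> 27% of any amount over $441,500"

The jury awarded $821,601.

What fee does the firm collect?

First $172,000 at 42% = $72,240.00
Next $170,000 at 35% = $59,500.00
Next $99,500 at 30% = $29,850.00
Remaining $380,101 at 27% = $102,627.27
Fee: $72,240.00 + $59,500.00 + $29,850.00 + $102,627.27 = $264,217.27

$264,217.27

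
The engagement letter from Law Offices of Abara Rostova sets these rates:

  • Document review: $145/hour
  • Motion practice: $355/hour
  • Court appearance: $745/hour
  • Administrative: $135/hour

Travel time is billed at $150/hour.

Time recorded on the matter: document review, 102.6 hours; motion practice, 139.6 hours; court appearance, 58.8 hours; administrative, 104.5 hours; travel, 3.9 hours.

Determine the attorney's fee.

Document review: 102.6 × $145 = $14,877.00
Motion practice: 139.6 × $355 = $49,558.00
Court appearance: 58.8 × $745 = $43,806.00
Administrative: 104.5 × $135 = $14,107.50
Subtotal: $14,877.00 + $49,558.00 + $43,806.00 + $14,107.50 = $122,348.50
Travel: 3.9 × $150 = $585.00
Total: $122,348.50 + $585.00 = $122,933.50

$122,933.50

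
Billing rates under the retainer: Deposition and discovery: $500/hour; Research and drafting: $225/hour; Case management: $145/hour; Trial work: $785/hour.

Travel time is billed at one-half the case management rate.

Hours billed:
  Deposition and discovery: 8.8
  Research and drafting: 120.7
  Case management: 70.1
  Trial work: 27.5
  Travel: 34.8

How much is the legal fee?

$65,832.50

Deposition and discovery: 8.8 × $500 = $4,400.00
Research and drafting: 120.7 × $225 = $27,157.50
Case management: 70.1 × $145 = $10,164.50
Trial work: 27.5 × $785 = $21,587.50
Subtotal: $4,400.00 + $27,157.50 + $10,164.50 + $21,587.50 = $63,309.50
Travel: 34.8 × ($145 ÷ 2) = 34.8 × $72.50 = $2,523.00
Total: $63,309.50 + $2,523.00 = $65,832.50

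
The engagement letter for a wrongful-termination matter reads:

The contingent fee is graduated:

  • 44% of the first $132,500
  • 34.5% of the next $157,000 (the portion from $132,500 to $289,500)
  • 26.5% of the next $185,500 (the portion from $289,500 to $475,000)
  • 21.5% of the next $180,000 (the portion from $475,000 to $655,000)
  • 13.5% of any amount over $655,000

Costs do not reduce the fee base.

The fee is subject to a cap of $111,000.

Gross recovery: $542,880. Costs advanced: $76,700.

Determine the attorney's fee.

$111,000.00

Fee base is the gross recovery, $542,880; costs are reimbursed separately.
First $132,500 at 44% = $58,300.00
Next $157,000 at 34.5% = $54,165.00
Next $185,500 at 26.5% = $49,157.50
Remaining $67,880 at 21.5% = $14,594.20
Fee: $58,300.00 + $54,165.00 + $49,157.50 + $14,594.20 = $176,216.70
$176,216.70 exceeds the $111,000 cap, so the fee is capped at $111,000.00.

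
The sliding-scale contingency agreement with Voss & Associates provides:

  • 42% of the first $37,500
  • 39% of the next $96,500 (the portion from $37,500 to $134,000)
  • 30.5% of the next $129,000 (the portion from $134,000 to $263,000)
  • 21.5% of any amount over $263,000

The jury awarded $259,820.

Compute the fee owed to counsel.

First $37,500 at 42% = $15,750.00
Next $96,500 at 39% = $37,635.00
Remaining $125,820 at 30.5% = $38,375.10
Fee: $15,750.00 + $37,635.00 + $38,375.10 = $91,760.10

$91,760.10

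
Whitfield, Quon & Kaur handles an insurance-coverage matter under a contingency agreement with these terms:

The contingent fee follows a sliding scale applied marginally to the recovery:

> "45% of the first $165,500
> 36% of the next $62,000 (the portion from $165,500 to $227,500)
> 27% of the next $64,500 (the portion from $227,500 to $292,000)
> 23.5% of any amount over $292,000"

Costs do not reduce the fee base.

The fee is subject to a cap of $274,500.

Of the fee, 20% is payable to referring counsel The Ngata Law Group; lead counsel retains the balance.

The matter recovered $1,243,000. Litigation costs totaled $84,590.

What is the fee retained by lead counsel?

$219,600.00

Fee base is the gross recovery, $1,243,000; costs are reimbursed separately.
First $165,500 at 45% = $74,475.00
Next $62,000 at 36% = $22,320.00
Next $64,500 at 27% = $17,415.00
Remaining $951,000 at 23.5% = $223,485.00
Fee: $74,475.00 + $22,320.00 + $17,415.00 + $223,485.00 = $337,695.00
$337,695.00 exceeds the $274,500 cap, so the fee is capped at $274,500.00.
Referral share: 20% of $274,500.00 = $54,900.00; lead counsel retains $274,500.00 − $54,900.00 = $219,600.00.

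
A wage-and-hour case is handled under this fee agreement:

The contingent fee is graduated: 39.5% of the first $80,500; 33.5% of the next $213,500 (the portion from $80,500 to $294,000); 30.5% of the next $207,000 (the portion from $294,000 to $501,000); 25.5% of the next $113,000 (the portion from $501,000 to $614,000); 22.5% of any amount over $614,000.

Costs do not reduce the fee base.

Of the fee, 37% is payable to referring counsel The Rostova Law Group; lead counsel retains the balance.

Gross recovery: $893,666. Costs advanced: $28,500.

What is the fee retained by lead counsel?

Fee base is the gross recovery, $893,666; costs are reimbursed separately.
First $80,500 at 39.5% = $31,797.50
Next $213,500 at 33.5% = $71,522.50
Next $207,000 at 30.5% = $63,135.00
Next $113,000 at 25.5% = $28,815.00
Remaining $279,666 at 22.5% = $62,924.85
Fee: $31,797.50 + $71,522.50 + $63,135.00 + $28,815.00 + $62,924.85 = $258,194.85
Referral share: 37% of $258,194.85 = $95,532.09; lead counsel retains $258,194.85 − $95,532.09 = $162,662.76.

$162,662.76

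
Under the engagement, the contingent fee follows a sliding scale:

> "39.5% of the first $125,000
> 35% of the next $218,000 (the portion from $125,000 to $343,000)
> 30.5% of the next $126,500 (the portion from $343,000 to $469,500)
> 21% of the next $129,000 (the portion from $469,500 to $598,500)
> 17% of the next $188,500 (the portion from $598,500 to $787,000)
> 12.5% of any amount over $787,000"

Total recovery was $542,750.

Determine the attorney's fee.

First $125,000 at 39.5% = $49,375.00
Next $218,000 at 35% = $76,300.00
Next $126,500 at 30.5% = $38,582.50
Remaining $73,250 at 21% = $15,382.50
Fee: $49,375.00 + $76,300.00 + $38,582.50 + $15,382.50 = $179,640.00

$179,640.00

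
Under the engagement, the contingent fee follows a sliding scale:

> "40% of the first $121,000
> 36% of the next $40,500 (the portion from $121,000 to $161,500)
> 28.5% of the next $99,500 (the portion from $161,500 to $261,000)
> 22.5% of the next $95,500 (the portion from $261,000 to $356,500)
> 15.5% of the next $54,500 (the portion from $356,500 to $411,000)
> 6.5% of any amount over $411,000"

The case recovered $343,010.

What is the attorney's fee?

$109,789.75

First $121,000 at 40% = $48,400.00
Next $40,500 at 36% = $14,580.00
Next $99,500 at 28.5% = $28,357.50
Remaining $82,010 at 22.5% = $18,452.25
Fee: $48,400.00 + $14,580.00 + $28,357.50 + $18,452.25 = $109,789.75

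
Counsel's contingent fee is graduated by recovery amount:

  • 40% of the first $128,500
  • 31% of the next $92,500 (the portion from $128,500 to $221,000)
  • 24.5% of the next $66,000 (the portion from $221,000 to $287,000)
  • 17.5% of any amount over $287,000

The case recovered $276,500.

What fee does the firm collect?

First $128,500 at 40% = $51,400.00
Next $92,500 at 31% = $28,675.00
Remaining $55,500 at 24.5% = $13,597.50
Fee: $51,400.00 + $28,675.00 + $13,597.50 = $93,672.50

$93,672.50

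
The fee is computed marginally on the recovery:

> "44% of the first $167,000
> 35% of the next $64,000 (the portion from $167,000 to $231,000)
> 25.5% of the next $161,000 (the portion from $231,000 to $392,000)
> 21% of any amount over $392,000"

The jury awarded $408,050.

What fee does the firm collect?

$140,305.50

First $167,000 at 44% = $73,480.00
Next $64,000 at 35% = $22,400.00
Next $161,000 at 25.5% = $41,055.00
Remaining $16,050 at 21% = $3,370.50
Fee: $73,480.00 + $22,400.00 + $41,055.00 + $3,370.50 = $140,305.50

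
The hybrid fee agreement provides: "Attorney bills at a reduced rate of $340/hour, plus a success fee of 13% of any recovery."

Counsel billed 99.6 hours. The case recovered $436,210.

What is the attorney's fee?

$90,571.30

Hourly: 99.6 × $340 = $33,864.00
Success fee: 13% of $436,210 = $56,707.30
Total: $33,864.00 + $56,707.30 = $90,571.30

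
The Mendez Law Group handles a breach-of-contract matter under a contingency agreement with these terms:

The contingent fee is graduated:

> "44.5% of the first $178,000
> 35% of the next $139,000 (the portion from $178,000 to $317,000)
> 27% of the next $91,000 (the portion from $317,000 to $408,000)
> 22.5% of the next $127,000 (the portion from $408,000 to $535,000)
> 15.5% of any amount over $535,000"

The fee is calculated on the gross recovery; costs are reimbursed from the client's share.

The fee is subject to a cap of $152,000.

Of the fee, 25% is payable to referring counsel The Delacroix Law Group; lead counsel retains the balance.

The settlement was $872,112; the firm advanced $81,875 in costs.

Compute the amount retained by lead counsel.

$114,000.00

Fee base is the gross recovery, $872,112; costs are reimbursed separately.
First $178,000 at 44.5% = $79,210.00
Next $139,000 at 35% = $48,650.00
Next $91,000 at 27% = $24,570.00
Next $127,000 at 22.5% = $28,575.00
Remaining $337,112 at 15.5% = $52,252.36
Fee: $79,210.00 + $48,650.00 + $24,570.00 + $28,575.00 + $52,252.36 = $233,257.36
$233,257.36 exceeds the $152,000 cap, so the fee is capped at $152,000.00.
Referral share: 25% of $152,000.00 = $38,000.00; lead counsel retains $152,000.00 − $38,000.00 = $114,000.00.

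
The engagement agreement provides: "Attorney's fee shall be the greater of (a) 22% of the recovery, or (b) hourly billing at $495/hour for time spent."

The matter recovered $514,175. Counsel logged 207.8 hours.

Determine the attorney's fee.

$113,118.50

(a) 22% of $514,175 = $113,118.50
(b) 207.8 × $495 = $102,861.00
The greater is (a): $113,118.50.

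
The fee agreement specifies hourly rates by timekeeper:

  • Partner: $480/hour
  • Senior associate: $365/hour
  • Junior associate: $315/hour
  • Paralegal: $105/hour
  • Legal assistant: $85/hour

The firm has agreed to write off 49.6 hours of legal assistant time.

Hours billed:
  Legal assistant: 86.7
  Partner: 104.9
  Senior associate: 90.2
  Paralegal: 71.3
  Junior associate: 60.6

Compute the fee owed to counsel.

Partner: 104.9 × $480 = $50,352.00
Senior associate: 90.2 × $365 = $32,923.00
Junior associate: 60.6 × $315 = $19,089.00
Paralegal: 71.3 × $105 = $7,486.50
Legal assistant: 86.7 × $85 = $7,369.50
Subtotal: $117,220.00
Write-off: 49.6 × $85 = $4,216.00
Total: $117,220.00 − $4,216.00 = $113,004.00

$113,004.00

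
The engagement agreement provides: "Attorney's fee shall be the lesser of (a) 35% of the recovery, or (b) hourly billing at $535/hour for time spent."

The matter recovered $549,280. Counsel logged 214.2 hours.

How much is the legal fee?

$114,597.00

(a) 35% of $549,280 = $192,248.00
(b) 214.2 × $535 = $114,597.00
The lesser is (b): $114,597.00.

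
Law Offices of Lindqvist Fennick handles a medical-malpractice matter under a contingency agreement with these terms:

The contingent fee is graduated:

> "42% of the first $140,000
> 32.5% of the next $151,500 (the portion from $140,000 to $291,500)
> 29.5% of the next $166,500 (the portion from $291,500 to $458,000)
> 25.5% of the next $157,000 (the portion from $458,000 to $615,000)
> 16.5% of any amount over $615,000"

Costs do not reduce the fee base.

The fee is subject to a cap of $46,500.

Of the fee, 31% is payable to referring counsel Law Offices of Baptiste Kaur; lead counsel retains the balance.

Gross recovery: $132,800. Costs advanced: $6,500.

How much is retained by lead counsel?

$32,085.00

Fee base is the gross recovery, $132,800; costs are reimbursed separately.
First $132,800 at 42% = $55,776.00
$55,776.00 exceeds the $46,500 cap, so the fee is capped at $46,500.00.
Referral share: 31% of $46,500.00 = $14,415.00; lead counsel retains $46,500.00 − $14,415.00 = $32,085.00.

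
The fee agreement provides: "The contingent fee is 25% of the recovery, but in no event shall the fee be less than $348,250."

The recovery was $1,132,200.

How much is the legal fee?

$348,250.00

25% of $1,132,200 = $283,050.00
That is below the $348,250 minimum, so the minimum applies.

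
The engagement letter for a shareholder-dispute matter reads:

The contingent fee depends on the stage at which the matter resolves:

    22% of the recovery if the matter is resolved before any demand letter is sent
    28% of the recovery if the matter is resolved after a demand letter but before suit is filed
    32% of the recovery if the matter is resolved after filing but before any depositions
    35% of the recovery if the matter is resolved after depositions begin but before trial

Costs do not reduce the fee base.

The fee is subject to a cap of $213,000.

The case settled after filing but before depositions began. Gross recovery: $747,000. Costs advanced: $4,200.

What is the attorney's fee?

$213,000.00

Fee base is the gross recovery, $747,000; costs are reimbursed separately.
The matter settled after filing but before depositions began, so the 32% rate applies.
$747,000 × 32% = $239,040.00
$239,040.00 exceeds the $213,000 cap, so the fee is capped at $213,000.00.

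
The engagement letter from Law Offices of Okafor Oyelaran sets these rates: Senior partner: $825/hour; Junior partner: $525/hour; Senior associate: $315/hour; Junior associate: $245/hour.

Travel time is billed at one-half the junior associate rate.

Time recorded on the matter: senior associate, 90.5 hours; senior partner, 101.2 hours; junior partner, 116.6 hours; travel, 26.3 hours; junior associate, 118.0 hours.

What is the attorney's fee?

Senior partner: 101.2 × $825 = $83,490.00
Junior partner: 116.6 × $525 = $61,215.00
Senior associate: 90.5 × $315 = $28,507.50
Junior associate: 118.0 × $245 = $28,910.00
Subtotal: $83,490.00 + $61,215.00 + $28,507.50 + $28,910.00 = $202,122.50
Travel: 26.3 × ($245 ÷ 2) = 26.3 × $122.50 = $3,221.75
Total: $202,122.50 + $3,221.75 = $205,344.25

$205,344.25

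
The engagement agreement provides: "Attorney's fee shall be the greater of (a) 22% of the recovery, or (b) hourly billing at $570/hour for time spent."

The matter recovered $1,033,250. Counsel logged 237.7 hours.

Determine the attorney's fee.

(a) 22% of $1,033,250 = $227,315.00
(b) 237.7 × $570 = $135,489.00
The greater is (a): $227,315.00.

$227,315.00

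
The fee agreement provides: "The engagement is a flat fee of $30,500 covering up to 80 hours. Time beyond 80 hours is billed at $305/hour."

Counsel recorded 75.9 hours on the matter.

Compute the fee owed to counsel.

$30,500.00

75.9 hours is within the 80-hour scope; only the flat fee applies.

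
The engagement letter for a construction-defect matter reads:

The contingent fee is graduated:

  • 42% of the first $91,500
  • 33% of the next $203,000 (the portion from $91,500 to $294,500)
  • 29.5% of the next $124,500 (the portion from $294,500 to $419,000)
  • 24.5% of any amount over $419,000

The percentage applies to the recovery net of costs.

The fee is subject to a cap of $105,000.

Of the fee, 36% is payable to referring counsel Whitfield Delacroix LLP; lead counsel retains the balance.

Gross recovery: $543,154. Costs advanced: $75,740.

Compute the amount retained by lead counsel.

Fee base (net of costs): $543,154 − $75,740 = $467,414
First $91,500 at 42% = $38,430.00
Next $203,000 at 33% = $66,990.00
Next $124,500 at 29.5% = $36,727.50
Remaining $48,414 at 24.5% = $11,861.43
Fee: $38,430.00 + $66,990.00 + $36,727.50 + $11,861.43 = $154,008.93
$154,008.93 exceeds the $105,000 cap, so the fee is capped at $105,000.00.
Referral share: 36% of $105,000.00 = $37,800.00; lead counsel retains $105,000.00 − $37,800.00 = $67,200.00.

$67,200.00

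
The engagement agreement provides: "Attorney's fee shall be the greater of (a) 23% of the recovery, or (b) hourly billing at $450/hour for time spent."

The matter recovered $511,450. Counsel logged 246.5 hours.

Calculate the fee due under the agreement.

$117,633.50

(a) 23% of $511,450 = $117,633.50
(b) 246.5 × $450 = $110,925.00
The greater is (a): $117,633.50.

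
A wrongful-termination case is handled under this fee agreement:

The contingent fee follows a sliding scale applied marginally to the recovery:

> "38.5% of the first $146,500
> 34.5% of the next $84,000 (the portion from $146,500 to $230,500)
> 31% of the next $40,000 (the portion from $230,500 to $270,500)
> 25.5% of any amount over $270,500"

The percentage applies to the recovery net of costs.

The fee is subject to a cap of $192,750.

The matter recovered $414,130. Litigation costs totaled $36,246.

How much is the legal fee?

Fee base (net of costs): $414,130 − $36,246 = $377,884
First $146,500 at 38.5% = $56,402.50
Next $84,000 at 34.5% = $28,980.00
Next $40,000 at 31% = $12,400.00
Remaining $107,384 at 25.5% = $27,382.92
Fee: $56,402.50 + $28,980.00 + $12,400.00 + $27,382.92 = $125,165.42
$125,165.42 is under the $192,750 cap.

$125,165.42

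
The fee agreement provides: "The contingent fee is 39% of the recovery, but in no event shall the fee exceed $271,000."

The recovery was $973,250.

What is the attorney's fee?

$271,000.00

39% of $973,250 = $379,567.50
That exceeds the $271,000 cap, so the fee is capped at $271,000.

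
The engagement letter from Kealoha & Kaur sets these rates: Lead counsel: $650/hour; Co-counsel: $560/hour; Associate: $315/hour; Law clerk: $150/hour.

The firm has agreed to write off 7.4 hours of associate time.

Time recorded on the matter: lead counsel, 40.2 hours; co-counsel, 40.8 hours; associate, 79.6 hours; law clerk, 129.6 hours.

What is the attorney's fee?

$91,161.00

Lead counsel: 40.2 × $650 = $26,130.00
Co-counsel: 40.8 × $560 = $22,848.00
Associate: 79.6 × $315 = $25,074.00
Law clerk: 129.6 × $150 = $19,440.00
Subtotal: $93,492.00
Write-off: 7.4 × $315 = $2,331.00
Total: $93,492.00 − $2,331.00 = $91,161.00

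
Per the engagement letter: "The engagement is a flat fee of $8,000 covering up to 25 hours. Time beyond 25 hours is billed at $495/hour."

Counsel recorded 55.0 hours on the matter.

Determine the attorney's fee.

Flat fee: $8,000.00
Excess hours: 55.0 − 25 = 30.0
Overrun: 30.0 × $495 = $14,850.00
Total: $8,000.00 + $14,850.00 = $22,850.00

$22,850.00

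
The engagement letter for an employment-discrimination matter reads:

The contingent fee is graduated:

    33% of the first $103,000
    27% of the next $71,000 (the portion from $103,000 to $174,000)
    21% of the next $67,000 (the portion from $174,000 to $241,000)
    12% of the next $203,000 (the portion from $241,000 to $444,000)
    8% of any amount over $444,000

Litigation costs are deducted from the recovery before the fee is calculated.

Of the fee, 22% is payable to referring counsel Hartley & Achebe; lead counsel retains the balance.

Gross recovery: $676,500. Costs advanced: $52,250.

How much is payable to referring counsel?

$23,322.20

Fee base (net of costs): $676,500 − $52,250 = $624,250
First $103,000 at 33% = $33,990.00
Next $71,000 at 27% = $19,170.00
Next $67,000 at 21% = $14,070.00
Next $203,000 at 12% = $24,360.00
Remaining $180,250 at 8% = $14,420.00
Fee: $33,990.00 + $19,170.00 + $14,070.00 + $24,360.00 + $14,420.00 = $106,010.00
Referral share: 22% of $106,010.00 = $23,322.20; lead counsel retains $106,010.00 − $23,322.20 = $82,687.80.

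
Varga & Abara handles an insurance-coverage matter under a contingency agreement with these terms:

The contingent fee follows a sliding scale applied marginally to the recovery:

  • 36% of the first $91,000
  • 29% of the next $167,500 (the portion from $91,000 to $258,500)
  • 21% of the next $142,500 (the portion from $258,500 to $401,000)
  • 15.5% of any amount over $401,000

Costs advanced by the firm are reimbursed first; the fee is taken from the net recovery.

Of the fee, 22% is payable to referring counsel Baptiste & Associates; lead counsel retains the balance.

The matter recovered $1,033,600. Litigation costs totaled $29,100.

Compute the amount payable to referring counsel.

$45,056.55

Fee base (net of costs): $1,033,600 − $29,100 = $1,004,500
First $91,000 at 36% = $32,760.00
Next $167,500 at 29% = $48,575.00
Next $142,500 at 21% = $29,925.00
Remaining $603,500 at 15.5% = $93,542.50
Fee: $32,760.00 + $48,575.00 + $29,925.00 + $93,542.50 = $204,802.50
Referral share: 22% of $204,802.50 = $45,056.55; lead counsel retains $204,802.50 − $45,056.55 = $159,745.95.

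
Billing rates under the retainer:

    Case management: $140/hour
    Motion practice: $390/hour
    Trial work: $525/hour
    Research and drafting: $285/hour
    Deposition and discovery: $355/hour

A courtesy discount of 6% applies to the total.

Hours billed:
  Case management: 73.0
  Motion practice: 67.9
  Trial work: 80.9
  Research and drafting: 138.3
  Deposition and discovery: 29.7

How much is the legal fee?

$121,384.55

Case management: 73.0 × $140 = $10,220.00
Motion practice: 67.9 × $390 = $26,481.00
Trial work: 80.9 × $525 = $42,472.50
Research and drafting: 138.3 × $285 = $39,415.50
Deposition and discovery: 29.7 × $355 = $10,543.50
Subtotal: $129,132.50
Less 6% discount: −$7,747.95
Total: $129,132.50 − $7,747.95 = $121,384.55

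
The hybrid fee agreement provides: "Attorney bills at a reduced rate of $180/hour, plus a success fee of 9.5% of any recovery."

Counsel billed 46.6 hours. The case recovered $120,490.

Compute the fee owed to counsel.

Hourly: 46.6 × $180 = $8,388.00
Success fee: 9.5% of $120,490 = $11,446.55
Total: $8,388.00 + $11,446.55 = $19,834.55

$19,834.55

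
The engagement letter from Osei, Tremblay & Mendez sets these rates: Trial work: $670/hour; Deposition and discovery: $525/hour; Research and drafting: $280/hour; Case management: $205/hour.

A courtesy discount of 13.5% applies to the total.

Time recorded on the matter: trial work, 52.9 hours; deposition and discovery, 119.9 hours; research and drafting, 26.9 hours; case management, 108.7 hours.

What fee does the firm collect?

Trial work: 52.9 × $670 = $35,443.00
Deposition and discovery: 119.9 × $525 = $62,947.50
Research and drafting: 26.9 × $280 = $7,532.00
Case management: 108.7 × $205 = $22,283.50
Subtotal: $128,206.00
Less 13.5% discount: −$17,307.81
Total: $128,206.00 − $17,307.81 = $110,898.19

$110,898.19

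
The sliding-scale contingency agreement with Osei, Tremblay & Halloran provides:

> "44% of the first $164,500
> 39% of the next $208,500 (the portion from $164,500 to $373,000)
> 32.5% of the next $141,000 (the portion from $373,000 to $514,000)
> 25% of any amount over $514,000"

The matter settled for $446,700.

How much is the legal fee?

First $164,500 at 44% = $72,380.00
Next $208,500 at 39% = $81,315.00
Remaining $73,700 at 32.5% = $23,952.50
Fee: $72,380.00 + $81,315.00 + $23,952.50 = $177,647.50

$177,647.50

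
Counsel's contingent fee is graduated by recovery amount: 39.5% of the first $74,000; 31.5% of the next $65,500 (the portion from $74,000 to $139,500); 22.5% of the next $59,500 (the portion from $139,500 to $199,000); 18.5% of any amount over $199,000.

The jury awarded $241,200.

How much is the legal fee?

First $74,000 at 39.5% = $29,230.00
Next $65,500 at 31.5% = $20,632.50
Next $59,500 at 22.5% = $13,387.50
Remaining $42,200 at 18.5% = $7,807.00
Fee: $29,230.00 + $20,632.50 + $13,387.50 + $7,807.00 = $71,057.00

$71,057.00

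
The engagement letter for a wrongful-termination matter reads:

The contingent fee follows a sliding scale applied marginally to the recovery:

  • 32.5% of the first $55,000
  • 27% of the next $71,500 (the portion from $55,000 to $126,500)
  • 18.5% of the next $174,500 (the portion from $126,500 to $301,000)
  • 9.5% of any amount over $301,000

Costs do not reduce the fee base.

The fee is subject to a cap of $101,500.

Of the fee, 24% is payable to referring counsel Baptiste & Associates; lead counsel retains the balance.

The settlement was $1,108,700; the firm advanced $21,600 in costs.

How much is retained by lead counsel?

$77,140.00

Fee base is the gross recovery, $1,108,700; costs are reimbursed separately.
First $55,000 at 32.5% = $17,875.00
Next $71,500 at 27% = $19,305.00
Next $174,500 at 18.5% = $32,282.50
Remaining $807,700 at 9.5% = $76,731.50
Fee: $17,875.00 + $19,305.00 + $32,282.50 + $76,731.50 = $146,194.00
$146,194.00 exceeds the $101,500 cap, so the fee is capped at $101,500.00.
Referral share: 24% of $101,500.00 = $24,360.00; lead counsel retains $101,500.00 − $24,360.00 = $77,140.00.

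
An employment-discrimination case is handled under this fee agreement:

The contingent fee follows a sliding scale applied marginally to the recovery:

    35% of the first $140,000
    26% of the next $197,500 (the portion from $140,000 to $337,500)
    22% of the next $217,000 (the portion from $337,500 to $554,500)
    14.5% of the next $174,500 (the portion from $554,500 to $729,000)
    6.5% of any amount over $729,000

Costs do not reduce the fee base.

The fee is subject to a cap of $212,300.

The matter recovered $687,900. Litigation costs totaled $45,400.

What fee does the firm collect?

Fee base is the gross recovery, $687,900; costs are reimbursed separately.
First $140,000 at 35% = $49,000.00
Next $197,500 at 26% = $51,350.00
Next $217,000 at 22% = $47,740.00
Remaining $133,400 at 14.5% = $19,343.00
Fee: $49,000.00 + $51,350.00 + $47,740.00 + $19,343.00 = $167,433.00
$167,433.00 is under the $212,300 cap.

$167,433.00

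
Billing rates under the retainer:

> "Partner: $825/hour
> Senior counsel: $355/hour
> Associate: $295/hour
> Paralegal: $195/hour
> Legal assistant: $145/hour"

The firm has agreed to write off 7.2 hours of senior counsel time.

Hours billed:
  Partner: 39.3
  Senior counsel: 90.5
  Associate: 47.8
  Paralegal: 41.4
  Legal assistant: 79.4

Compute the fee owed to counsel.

Partner: 39.3 × $825 = $32,422.50
Senior counsel: 90.5 × $355 = $32,127.50
Associate: 47.8 × $295 = $14,101.00
Paralegal: 41.4 × $195 = $8,073.00
Legal assistant: 79.4 × $145 = $11,513.00
Subtotal: $98,237.00
Write-off: 7.2 × $355 = $2,556.00
Total: $98,237.00 − $2,556.00 = $95,681.00

$95,681.00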